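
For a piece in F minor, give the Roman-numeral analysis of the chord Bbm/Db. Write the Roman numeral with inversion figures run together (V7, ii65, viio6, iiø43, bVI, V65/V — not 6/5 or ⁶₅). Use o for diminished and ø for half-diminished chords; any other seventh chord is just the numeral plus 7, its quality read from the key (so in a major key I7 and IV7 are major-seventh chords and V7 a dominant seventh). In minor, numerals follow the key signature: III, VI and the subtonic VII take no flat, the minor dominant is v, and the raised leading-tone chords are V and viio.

Stacked in thirds the chord is Bb-Db-F: a minor triad on Bb.
Bb is scale degree 4 in F minor, and a minor triad on that degree is written iv.
With Db in the bass the chord is in first inversion, so the figured bass is 6.

iv6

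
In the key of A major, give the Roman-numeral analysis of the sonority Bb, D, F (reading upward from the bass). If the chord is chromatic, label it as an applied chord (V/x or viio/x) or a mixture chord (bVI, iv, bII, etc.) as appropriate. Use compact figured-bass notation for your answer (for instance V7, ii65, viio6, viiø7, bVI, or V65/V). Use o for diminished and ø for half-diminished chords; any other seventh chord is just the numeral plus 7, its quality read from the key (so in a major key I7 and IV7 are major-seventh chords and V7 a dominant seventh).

bII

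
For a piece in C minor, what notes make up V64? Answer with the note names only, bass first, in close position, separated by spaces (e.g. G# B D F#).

D G B

In C minor, the dominant is G. The dominant is major (leading tone raised), so V is a major triad.
That chord is spelled G-B-D.
The figured bass 64 indicates second inversion, placing the fifth (D) in the bass: D-G-B.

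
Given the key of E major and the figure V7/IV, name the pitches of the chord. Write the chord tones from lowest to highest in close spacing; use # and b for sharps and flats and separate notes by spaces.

E G# B D

V7/IV is a secondary dominant — the dominant seventh of IV. IV in E major is A, so the applied chord's root is E, a perfect fifth above.
Building a dominant seventh chord on E gives E-G#-B-D.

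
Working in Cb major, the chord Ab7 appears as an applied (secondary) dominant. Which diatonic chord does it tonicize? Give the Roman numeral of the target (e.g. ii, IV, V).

ii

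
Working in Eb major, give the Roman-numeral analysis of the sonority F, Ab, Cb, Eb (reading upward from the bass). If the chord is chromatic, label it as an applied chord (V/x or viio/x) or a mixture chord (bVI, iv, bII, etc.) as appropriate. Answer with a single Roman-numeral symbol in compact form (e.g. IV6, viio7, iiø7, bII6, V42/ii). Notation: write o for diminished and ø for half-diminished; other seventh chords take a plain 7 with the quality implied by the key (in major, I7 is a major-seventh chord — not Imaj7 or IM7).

iiø7

Stacked in thirds the chord is F-Ab-Cb-Eb: a half-diminished seventh chord on F.
F is the second degree of Eb major. This is the half-diminished supertonic seventh, borrowed from the parallel minor.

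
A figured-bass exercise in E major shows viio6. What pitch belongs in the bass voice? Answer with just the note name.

F#

viio in E major has root D#; the chord is D#-F#-A.
The figure 6 means first inversion — the third is in the bass.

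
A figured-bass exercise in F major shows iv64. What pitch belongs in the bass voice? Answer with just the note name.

F

iv in F major has root Bb; the chord is Bb-Db-F.
The figure 64 means second inversion — the fifth is in the bass.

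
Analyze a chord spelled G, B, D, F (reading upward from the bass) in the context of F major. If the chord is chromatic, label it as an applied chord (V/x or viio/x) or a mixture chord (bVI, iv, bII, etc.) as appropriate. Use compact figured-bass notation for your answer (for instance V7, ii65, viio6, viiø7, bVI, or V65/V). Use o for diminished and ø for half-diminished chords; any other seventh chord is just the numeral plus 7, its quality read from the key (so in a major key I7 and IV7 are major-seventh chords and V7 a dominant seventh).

Stacked in thirds the chord is G-B-D-F: a dominant seventh chord on G.
G is not a diatonic chord root with this quality in F major, but it lies a perfect fifth above C (V), so the chord functions as an applied dominant of V.

V7/V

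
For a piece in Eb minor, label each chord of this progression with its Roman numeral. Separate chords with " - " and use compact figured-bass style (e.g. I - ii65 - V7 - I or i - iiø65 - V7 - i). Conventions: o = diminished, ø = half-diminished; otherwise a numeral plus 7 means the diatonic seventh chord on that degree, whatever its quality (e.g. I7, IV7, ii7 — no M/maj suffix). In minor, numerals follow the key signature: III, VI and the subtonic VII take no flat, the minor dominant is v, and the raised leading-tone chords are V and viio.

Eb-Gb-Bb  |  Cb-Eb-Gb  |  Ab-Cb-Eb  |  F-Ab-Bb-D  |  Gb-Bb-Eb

i - VI - iv - V43 - i6

Eb-Gb-Bb has root Eb, degree 1 in Eb minor, so i.
Cb-Eb-Gb: major triad on Cb = scale degree 6 → VI.
Ab-Cb-Eb: root Ab is the subdominant; minor triad there is iv.
F-Ab-Bb-D has root Bb, degree 5 in Eb minor, so V43.
Gb-Bb-Eb: minor triad on Eb = scale degree 1 → i6.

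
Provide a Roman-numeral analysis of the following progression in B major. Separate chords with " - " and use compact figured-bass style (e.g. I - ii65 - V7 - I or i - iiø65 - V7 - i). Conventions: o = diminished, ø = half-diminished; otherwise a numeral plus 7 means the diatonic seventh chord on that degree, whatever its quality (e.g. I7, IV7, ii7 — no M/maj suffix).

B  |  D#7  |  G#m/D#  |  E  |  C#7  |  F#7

I - V7/vi - vi64 - IV - V7/V - V7

B: major triad on B = scale degree 1 → I.
D#7: chromatic; D# is V of vi, so V7/vi.
G#m/D# has root G#, degree 6 in B major, so vi64.
E has root E, degree 4 in B major, so IV.
C#7: a dominant seventh chord on C#, the applied dominant of V → V7/V.
F#7 has root F#, degree 5 in B major, so V7.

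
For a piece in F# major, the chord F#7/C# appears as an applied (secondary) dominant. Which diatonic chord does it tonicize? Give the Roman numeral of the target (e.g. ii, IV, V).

IV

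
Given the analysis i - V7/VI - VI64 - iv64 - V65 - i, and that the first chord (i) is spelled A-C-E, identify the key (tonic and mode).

A minor

The chord Am is a minor triad rooted on A; its label is i.
If A is scale degree 1 and the mode makes that degree carry a minor triad, the tonic is A and the mode is minor.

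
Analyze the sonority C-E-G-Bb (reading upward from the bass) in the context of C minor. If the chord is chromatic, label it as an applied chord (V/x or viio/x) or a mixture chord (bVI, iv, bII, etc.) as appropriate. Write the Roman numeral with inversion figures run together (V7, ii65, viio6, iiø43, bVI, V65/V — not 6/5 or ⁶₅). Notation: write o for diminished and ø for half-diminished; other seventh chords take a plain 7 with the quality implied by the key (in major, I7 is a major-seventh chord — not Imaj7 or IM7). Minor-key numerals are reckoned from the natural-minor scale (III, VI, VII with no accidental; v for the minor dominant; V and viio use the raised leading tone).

The pitches C-E-G-Bb form a dominant seventh chord rooted on C.
C is not a diatonic chord root with this quality in C minor, but it lies a perfect fifth above F (iv), so the chord functions as an applied dominant of iv.

V7/iv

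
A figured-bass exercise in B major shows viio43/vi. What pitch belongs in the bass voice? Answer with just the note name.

C#

The applied chord viio43/vi is rooted on F##: F##-A#-C#-E.
The figure 43 means second inversion — the fifth is in the bass.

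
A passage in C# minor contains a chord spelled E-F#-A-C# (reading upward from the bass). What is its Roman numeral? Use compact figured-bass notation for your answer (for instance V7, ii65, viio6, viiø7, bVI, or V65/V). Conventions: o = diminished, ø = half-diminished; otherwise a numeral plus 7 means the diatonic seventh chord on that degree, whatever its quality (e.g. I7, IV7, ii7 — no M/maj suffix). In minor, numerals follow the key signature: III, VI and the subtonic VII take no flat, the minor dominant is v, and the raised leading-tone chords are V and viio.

Stacked in thirds the chord is F#-A-C#-E: a minor seventh chord on F#.
F# is scale degree 4 in C# minor, and a minor seventh chord on that degree is written iv7.
With E in the bass the chord is in third inversion, so the figured bass is 42.

iv42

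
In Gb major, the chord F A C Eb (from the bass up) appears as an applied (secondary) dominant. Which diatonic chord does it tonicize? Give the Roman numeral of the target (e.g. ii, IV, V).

The chord is a dominant seventh chord on F.
A dominant resolves down a perfect fifth: F → Bb. In Gb major, Bb is scale degree 3, i.e. iii.

iii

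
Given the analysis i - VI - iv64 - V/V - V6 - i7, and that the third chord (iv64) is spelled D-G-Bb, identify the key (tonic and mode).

The chord Gm/D is a minor triad rooted on G; its label is iv64.
Counting down 3 scale steps from G places the tonic on D; a minor triad on degree 4 is diatonic only in minor.

D minor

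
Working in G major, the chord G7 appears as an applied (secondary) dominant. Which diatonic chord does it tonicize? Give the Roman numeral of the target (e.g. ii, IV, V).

IV

The chord is a dominant seventh chord on G.
A dominant resolves down a perfect fifth: G → C. In G major, C is scale degree 4, i.e. IV.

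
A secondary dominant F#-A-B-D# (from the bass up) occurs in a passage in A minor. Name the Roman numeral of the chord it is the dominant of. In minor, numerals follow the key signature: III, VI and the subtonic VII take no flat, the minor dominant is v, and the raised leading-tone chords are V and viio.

The chord is a dominant seventh chord on B.
A dominant resolves down a perfect fifth: B → E. In A minor, E is scale degree 5, i.e. V.

V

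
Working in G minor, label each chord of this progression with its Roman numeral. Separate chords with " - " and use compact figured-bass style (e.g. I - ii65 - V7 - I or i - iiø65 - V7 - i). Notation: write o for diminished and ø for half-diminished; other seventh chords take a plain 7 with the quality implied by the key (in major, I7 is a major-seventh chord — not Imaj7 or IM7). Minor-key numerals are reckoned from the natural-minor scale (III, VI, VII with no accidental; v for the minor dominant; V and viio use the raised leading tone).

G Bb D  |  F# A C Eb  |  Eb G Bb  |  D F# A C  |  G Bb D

i - viio7 - VI - V7 - i

G-Bb-D has root G, degree 1 in G minor, so i.
F#-A-C-Eb: root F# is the leading tone; fully diminished seventh chord there is viio7.
Eb-G-Bb: root Eb is the submediant; major triad there is VI.
D-F#-A-C: dominant seventh chord on D = scale degree 5 → V7.
G-Bb-D: root G is the tonic; minor triad there is i.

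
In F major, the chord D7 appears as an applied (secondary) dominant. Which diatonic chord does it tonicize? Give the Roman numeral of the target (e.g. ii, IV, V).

The chord is a dominant seventh chord on D.
A dominant resolves down a perfect fifth: D → G. In F major, G is scale degree 2, i.e. ii.

ii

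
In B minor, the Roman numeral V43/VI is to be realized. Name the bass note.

The applied chord V43/VI is rooted on D: D-F#-A-C.
The figure 43 means second inversion — the fifth is in the bass.

A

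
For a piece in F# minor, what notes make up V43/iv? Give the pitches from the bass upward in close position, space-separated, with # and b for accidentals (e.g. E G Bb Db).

C# E F# A#

V43/iv is a secondary dominant — the dominant seventh of iv. iv in F# minor is B, so the applied chord's root is F#, a perfect fifth above.
Building a dominant seventh chord on F# gives F#-A#-C#-E.
With the 43 figure the chord is in second inversion; from the bass C# upward in close position it reads C#-E-F#-A#.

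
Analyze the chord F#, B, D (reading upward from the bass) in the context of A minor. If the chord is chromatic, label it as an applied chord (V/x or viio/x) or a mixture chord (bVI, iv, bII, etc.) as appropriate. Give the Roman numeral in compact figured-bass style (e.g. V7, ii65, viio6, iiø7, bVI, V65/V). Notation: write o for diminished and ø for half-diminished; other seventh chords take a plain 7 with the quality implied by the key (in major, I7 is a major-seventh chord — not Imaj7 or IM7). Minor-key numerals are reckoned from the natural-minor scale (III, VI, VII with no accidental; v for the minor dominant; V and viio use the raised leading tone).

ii64

Stacked in thirds the chord is B-D-F#: a minor triad on B.
B is the second degree of A minor. This is the minor supertonic, borrowed from the parallel major (the Dorian ii).
With F# in the bass the chord is in second inversion, so the figured bass is 64.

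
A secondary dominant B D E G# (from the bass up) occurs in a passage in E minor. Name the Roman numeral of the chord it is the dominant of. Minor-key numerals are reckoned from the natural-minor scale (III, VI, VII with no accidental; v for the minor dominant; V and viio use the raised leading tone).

iv

The chord is a dominant seventh chord on E.
A dominant resolves down a perfect fifth: E → A. In E minor, A is scale degree 4, i.e. iv.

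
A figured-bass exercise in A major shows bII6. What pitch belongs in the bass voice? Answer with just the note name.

bII in A major has root Bb; the chord is Bb-D-F.
The figure 6 means first inversion — the third is in the bass.

D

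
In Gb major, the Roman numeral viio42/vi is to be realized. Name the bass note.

The applied chord viio42/vi is rooted on D: D-F-Ab-Cb.
The figure 42 means third inversion — the seventh is in the bass.

Cb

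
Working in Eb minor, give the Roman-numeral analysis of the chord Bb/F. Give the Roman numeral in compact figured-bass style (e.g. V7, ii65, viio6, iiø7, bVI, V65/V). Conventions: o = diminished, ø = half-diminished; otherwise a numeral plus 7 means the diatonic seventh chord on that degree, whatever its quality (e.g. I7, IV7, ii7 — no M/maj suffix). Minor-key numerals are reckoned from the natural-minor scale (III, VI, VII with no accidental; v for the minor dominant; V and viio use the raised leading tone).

V64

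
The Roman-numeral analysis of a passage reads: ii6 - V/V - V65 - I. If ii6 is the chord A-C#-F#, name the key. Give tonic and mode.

The chord F#m/A is a minor triad rooted on F#; its label is ii6.
If F# is scale degree 2 and the mode makes that degree carry a minor triad, the tonic is E and the mode is major.

E major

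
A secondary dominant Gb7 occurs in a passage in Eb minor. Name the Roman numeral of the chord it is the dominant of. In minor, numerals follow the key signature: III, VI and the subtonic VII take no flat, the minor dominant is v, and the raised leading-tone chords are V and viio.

VI

The chord is a dominant seventh chord on Gb.
A dominant resolves down a perfect fifth: Gb → Cb. In Eb minor, Cb is scale degree 6, i.e. VI.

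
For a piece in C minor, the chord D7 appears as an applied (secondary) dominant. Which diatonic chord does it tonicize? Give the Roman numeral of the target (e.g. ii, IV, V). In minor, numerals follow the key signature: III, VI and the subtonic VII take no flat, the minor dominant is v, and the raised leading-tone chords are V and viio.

V

The chord is a dominant seventh chord on D.
A dominant resolves down a perfect fifth: D → G. In C minor, G is scale degree 5, i.e. V.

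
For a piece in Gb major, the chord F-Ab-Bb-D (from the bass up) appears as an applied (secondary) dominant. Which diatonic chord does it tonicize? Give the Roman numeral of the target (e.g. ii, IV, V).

vi

The chord is a dominant seventh chord on Bb.
A dominant resolves down a perfect fifth: Bb → Eb. In Gb major, Eb is scale degree 6, i.e. vi.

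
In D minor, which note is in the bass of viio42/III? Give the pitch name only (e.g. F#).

The applied chord viio42/III is rooted on E: E-G-Bb-Db.
The figure 42 means third inversion — the seventh is in the bass.

Db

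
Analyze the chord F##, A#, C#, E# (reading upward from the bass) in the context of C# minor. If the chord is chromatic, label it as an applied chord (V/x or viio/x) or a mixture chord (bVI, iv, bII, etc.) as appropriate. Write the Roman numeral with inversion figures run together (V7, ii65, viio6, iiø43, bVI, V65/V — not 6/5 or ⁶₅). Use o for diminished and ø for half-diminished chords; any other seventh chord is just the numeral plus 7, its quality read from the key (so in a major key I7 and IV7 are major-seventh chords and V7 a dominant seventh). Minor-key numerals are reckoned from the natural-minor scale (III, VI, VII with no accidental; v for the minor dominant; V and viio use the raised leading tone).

viiø7/V

Stacked in thirds the chord is F##-A#-C#-E#: a half-diminished seventh chord on F##.
F## sits a half step below G# (V in C# minor); a diminished chord there is the applied leading-tone chord of V.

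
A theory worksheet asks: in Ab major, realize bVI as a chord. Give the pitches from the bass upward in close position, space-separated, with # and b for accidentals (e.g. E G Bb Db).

Scale degree 6 in Ab major is F; lowering it a half step gives Fb. bVI is a major triad on the lowered sixth degree, borrowed from the parallel minor.
So the chord is Fb-Ab-Cb, a major triad.

Fb Ab Cb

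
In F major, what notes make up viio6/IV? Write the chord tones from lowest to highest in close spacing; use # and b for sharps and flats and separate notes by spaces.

The slash marks an applied leading-tone chord: viio of IV. In F major, IV is Bb, so the leading tone to it is A, a half step below.
Building a diminished triad on A gives A-C-Eb.
The figured bass 6 indicates first inversion, placing the third (C) in the bass: C-Eb-A.

C Eb A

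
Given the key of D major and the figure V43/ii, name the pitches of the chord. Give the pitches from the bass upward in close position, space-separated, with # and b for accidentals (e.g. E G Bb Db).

The slash means an applied dominant: we want the dominant of ii. In D major, ii is E minor, and its dominant is built on B.
Building a dominant seventh chord on B gives B-D#-F#-A.
With the 43 figure the chord is in second inversion; from the bass F# upward in close position it reads F#-A-B-D#.

F# A B D#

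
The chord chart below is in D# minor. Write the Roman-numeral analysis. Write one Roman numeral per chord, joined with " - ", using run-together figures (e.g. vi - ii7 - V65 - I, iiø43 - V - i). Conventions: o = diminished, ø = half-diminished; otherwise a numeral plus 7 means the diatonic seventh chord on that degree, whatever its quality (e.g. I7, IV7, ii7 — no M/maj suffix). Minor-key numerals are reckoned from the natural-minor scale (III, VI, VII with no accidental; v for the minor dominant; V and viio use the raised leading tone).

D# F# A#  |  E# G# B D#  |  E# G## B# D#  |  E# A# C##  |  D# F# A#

i - iiø7 - V7/V - V64 - i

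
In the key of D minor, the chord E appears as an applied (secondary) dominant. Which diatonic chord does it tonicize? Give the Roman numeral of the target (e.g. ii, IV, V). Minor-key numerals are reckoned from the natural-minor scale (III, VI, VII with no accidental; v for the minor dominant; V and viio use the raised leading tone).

V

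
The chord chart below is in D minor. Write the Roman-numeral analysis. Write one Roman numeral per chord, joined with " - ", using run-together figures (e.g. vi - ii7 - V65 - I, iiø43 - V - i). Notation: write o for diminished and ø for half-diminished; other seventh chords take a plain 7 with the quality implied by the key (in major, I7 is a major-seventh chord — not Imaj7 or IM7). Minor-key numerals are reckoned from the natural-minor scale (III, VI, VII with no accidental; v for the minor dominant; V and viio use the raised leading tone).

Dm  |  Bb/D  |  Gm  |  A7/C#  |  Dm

i - VI6 - iv - V65 - i

Dm has root D, degree 1 in D minor, so i.
Bb/D: root Bb is the submediant; major triad there is VI6.
Gm has root G, degree 4 in D minor, so iv.
A7/C#: root A is the dominant; dominant seventh chord there is V65.
Dm: minor triad on D = scale degree 1 → i.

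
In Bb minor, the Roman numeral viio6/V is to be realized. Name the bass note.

The applied chord viio6/V is rooted on E: E-G-Bb.
The figure 6 means first inversion — the third is in the bass.

G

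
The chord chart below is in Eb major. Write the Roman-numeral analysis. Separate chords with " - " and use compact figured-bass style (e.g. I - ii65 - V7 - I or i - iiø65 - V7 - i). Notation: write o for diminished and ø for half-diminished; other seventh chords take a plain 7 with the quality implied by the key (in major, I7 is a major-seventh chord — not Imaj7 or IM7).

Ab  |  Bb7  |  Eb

IV - V7 - I

Ab: major triad on Ab = scale degree 4 → IV.
Bb7: dominant seventh chord on Bb = scale degree 5 → V7.
Eb: major triad on Eb = scale degree 1 → I.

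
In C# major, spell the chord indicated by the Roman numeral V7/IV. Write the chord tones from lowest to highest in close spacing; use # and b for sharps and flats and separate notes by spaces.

V7/IV is a secondary dominant — the dominant seventh of IV. IV in C# major is F#, so the applied chord's root is C#, a perfect fifth above.
Building a dominant seventh chord on C# gives C#-E#-G#-B.

C# E# G# B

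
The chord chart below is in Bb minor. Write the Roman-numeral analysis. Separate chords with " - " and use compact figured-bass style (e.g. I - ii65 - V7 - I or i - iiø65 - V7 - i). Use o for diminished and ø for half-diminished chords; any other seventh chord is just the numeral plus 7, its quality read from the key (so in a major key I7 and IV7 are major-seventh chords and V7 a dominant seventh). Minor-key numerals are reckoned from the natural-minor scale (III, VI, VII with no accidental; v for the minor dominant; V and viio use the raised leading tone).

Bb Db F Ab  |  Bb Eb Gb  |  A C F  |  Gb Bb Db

i7 - iv64 - V6 - VI

Bb-Db-F-Ab: root Bb is the tonic; minor seventh chord there is i7.
Bb-Eb-Gb has root Eb, degree 4 in Bb minor, so iv64.
A-C-F: major triad on F = scale degree 5 → V6.
Gb-Bb-Db has root Gb, degree 6 in Bb minor, so VI.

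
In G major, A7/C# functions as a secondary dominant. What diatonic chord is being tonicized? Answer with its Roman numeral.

V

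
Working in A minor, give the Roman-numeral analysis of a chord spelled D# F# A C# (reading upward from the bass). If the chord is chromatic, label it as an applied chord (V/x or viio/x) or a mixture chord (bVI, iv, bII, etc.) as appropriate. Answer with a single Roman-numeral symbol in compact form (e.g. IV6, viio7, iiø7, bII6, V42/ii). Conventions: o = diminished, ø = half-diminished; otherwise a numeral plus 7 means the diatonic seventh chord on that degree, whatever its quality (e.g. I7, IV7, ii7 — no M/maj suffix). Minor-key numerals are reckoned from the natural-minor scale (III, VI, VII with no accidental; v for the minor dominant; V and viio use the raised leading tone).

viiø7/V

Stacked in thirds the chord is D#-F#-A-C#: a half-diminished seventh chord on D#.
D# sits a half step below E (V in A minor); a diminished chord there is the applied leading-tone chord of V.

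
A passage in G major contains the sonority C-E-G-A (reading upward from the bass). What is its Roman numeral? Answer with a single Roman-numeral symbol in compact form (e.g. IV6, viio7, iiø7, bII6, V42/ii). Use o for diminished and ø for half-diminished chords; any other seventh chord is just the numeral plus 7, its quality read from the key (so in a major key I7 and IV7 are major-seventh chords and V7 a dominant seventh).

The pitches A-C-E-G form a minor seventh chord rooted on A.
In G major, A is the supertonic; the diatonic minor seventh chord there is ii7.
With C in the bass the chord is in first inversion, so the figured bass is 65.

ii65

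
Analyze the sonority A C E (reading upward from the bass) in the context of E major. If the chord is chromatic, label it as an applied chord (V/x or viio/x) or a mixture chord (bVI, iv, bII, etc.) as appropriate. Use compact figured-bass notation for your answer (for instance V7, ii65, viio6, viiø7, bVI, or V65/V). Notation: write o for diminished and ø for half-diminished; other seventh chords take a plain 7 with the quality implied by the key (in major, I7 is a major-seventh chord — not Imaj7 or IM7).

Stacked in thirds the chord is A-C-E: a minor triad on A.
A is the fourth degree of E major. This is the minor subdominant, borrowed from the parallel minor.

iv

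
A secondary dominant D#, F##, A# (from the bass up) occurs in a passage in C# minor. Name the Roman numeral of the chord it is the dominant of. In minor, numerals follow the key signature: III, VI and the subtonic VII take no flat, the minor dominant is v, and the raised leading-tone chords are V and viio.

The chord is a major triad on D#.
A dominant resolves down a perfect fifth: D# → G#. In C# minor, G# is scale degree 5, i.e. V.

V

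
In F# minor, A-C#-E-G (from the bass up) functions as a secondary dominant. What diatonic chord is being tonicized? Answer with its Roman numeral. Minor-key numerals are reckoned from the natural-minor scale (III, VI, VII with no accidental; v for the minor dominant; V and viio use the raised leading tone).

VI

The chord is a dominant seventh chord on A.
A dominant resolves down a perfect fifth: A → D. In F# minor, D is scale degree 6, i.e. VI.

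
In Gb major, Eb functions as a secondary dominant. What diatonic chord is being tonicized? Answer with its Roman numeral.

The chord is a major triad on Eb.
A dominant resolves down a perfect fifth: Eb → Ab. In Gb major, Ab is scale degree 2, i.e. ii.

ii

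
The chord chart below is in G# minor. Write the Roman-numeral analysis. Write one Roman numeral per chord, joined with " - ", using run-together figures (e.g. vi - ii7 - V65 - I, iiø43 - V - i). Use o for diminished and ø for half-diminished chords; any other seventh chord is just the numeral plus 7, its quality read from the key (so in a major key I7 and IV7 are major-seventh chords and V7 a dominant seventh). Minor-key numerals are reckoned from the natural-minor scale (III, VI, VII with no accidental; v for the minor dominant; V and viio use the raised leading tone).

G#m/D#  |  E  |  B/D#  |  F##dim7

i64 - VI - III6 - viio7

G#m/D# has root G#, degree 1 in G# minor, so i64.
E: major triad on E = scale degree 6 → VI.
B/D# has root B, degree 3 in G# minor, so III6.
F##dim7: root F## is the leading tone; fully diminished seventh chord there is viio7.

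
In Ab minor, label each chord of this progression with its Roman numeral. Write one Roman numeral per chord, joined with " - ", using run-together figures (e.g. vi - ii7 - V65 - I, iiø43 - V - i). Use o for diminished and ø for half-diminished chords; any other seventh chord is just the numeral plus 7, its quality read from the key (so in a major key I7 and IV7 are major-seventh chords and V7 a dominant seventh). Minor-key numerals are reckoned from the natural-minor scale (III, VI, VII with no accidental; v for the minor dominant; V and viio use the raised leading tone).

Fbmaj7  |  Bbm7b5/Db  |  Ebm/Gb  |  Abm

VI7 - iiø65 - v6 - i

Fbmaj7: major seventh chord on Fb = scale degree 6 → VI7.
Bbm7b5/Db: root Bb is the supertonic; half-diminished seventh chord there is iiø65.
Ebm/Gb: minor triad on Eb = scale degree 5 → v6.
Abm has root Ab, degree 1 in Ab minor, so i.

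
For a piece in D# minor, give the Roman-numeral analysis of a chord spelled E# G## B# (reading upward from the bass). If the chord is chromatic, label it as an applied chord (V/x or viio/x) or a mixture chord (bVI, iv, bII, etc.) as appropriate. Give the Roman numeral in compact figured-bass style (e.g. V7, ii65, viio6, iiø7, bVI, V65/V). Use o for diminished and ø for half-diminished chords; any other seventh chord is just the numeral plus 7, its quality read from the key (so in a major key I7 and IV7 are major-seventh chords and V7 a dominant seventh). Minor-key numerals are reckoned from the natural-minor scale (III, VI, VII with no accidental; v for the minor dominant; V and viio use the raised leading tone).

Stacked in thirds the chord is E#-G##-B#: a major triad on E#.
E# is not a diatonic chord root with this quality in D# minor, but it lies a perfect fifth above A# (V), so the chord functions as an applied dominant of V.

V/V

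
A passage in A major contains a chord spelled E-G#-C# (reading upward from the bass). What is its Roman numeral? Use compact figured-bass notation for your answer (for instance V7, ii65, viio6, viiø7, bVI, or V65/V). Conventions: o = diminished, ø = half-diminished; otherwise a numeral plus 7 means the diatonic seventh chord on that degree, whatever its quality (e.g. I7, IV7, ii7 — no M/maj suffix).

Stacked in thirds the chord is C#-E-G#: a minor triad on C#.
C# is scale degree 3 in A major, and a minor triad on that degree is written iii.
With E in the bass the chord is in first inversion, so the figured bass is 6.

iii6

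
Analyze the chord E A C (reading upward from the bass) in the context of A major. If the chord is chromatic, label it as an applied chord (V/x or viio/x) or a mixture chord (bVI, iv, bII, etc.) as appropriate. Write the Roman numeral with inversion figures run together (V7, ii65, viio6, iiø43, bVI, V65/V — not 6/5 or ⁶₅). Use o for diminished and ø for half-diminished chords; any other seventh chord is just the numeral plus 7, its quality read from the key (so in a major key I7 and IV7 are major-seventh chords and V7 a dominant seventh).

i64

The pitches A-C-E form a minor triad rooted on A.
A is the first degree of A major. This is the minor tonic, borrowed from the parallel minor.
With E in the bass the chord is in second inversion, so the figured bass is 64.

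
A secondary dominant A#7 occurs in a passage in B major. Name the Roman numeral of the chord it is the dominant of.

iii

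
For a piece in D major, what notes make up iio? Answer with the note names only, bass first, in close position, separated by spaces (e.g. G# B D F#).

Scale degree 2 in D major is E; here the chord built on it is altered to a diminished triad. iio is the diminished supertonic triad, borrowed from the parallel minor.
So the chord is E-G-Bb.

E G Bb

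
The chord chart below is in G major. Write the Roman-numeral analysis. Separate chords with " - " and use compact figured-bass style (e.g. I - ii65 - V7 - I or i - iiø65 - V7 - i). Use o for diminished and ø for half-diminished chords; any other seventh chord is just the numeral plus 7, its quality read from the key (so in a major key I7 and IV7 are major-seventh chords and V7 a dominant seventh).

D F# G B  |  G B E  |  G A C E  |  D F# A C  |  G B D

I43 - vi6 - ii42 - V7 - I

D-F#-G-B has root G, degree 1 in G major, so I43.
G-B-E: root E is the submediant; minor triad there is vi6.
G-A-C-E has root A, degree 2 in G major, so ii42.
D-F#-A-C has root D, degree 5 in G major, so V7.
G-B-D: major triad on G = scale degree 1 → I.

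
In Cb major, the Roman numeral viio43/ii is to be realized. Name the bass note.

Gb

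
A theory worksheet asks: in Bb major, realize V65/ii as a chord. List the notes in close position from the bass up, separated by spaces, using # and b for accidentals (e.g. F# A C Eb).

B D F G

The slash means an applied dominant: we want the dominant of ii. In Bb major, ii is C minor, and its dominant is built on G.
Building a dominant seventh chord on G gives G-B-D-F.
The figured bass 65 indicates first inversion, placing the third (B) in the bass: B-D-F-G.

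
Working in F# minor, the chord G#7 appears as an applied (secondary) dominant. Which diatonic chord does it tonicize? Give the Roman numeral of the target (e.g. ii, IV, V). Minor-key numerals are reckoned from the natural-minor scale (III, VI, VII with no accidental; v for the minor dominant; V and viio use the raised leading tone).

V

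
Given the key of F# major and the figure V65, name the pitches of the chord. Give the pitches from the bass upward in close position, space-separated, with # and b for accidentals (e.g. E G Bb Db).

The numeral's case and figure indicate a dominant seventh chord. In F# major its root, the dominant, is C#.
Stacking thirds from C# gives C#-E#-G#-B.
The figured bass 65 indicates first inversion, placing the third (E#) in the bass: E#-G#-B-C#.

E# G# B C#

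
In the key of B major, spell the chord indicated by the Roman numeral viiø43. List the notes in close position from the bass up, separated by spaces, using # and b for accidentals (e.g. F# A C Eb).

E G# A# C#

In B major, scale degree 7 is A#, and the diatonic chord built there is a half-diminished seventh chord.
That chord is spelled A#-C#-E-G#.
With the 43 figure the chord is in second inversion; from the bass E upward in close position it reads E-G#-A#-C#.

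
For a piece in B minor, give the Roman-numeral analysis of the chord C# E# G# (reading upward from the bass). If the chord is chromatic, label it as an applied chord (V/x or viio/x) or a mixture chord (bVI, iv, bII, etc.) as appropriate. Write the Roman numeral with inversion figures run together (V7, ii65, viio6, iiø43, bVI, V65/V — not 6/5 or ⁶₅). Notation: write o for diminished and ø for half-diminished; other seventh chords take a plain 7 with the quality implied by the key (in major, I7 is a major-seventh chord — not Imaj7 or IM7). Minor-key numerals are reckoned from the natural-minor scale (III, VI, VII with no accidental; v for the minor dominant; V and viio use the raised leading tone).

Stacked in thirds the chord is C#-E#-G#: a major triad on C#.
C# is not a diatonic chord root with this quality in B minor, but it lies a perfect fifth above F# (V), so the chord functions as an applied dominant of V.

V/V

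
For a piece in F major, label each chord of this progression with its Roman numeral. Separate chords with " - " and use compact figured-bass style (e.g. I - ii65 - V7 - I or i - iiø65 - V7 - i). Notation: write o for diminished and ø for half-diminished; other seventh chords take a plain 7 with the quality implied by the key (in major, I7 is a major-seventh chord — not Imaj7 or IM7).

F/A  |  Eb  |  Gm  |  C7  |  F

F/A: root F is the tonic; major triad there is I6.
Eb: major triad on Eb — chromatic; bVII (borrowed from the parallel minor).
Gm: minor triad on G = scale degree 2 → ii.
C7 has root C, degree 5 in F major, so V7.
F: root F is the tonic; major triad there is I.

I6 - bVII - ii - V7 - I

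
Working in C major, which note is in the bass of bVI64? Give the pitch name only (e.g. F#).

Eb

bVI in C major has root Ab; the chord is Ab-C-Eb.
The figure 64 means second inversion — the fifth is in the bass.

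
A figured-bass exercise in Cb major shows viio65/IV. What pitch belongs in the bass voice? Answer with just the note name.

The applied chord viio65/IV is rooted on Eb: Eb-Gb-Bbb-Dbb.
The figure 65 means first inversion — the third is in the bass.

Gb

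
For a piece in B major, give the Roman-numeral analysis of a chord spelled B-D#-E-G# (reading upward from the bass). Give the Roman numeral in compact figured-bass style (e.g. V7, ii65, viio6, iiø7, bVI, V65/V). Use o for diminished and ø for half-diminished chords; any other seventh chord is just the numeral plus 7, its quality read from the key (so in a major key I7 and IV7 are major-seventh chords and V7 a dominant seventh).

IV43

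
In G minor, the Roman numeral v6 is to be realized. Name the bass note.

F

v in G minor has root D; the chord is D-F-A.
The figure 6 means first inversion — the third is in the bass.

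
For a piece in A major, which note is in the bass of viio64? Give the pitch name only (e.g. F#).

viio in A major has root G#; the chord is G#-B-D.
The figure 64 means second inversion — the fifth is in the bass.

D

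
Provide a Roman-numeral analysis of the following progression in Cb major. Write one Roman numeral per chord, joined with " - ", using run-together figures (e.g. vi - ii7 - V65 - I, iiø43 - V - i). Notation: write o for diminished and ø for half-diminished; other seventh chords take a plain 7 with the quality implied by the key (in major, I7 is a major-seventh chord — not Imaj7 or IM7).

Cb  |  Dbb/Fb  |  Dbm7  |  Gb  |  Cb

Cb: root Cb is the tonic; major triad there is I.
Dbb/Fb: Dbb with this quality isn't in the key; a major triad on b2 is the Neapolitan sixth, bII6 (third, Fb, in the bass — hence the 6).
Dbm7: root Db is the supertonic; minor seventh chord there is ii7.
Gb has root Gb, degree 5 in Cb major, so V.
Cb has root Cb, degree 1 in Cb major, so I.

I - bII6 - ii7 - V - I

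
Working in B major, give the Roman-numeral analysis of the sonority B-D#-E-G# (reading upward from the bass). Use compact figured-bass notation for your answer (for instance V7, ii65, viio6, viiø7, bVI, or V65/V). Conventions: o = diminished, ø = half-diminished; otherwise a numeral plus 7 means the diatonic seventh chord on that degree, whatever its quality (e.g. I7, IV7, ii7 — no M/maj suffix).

The pitches E-G#-B-D# form a major seventh chord rooted on E.
E is scale degree 4 in B major, and a major seventh chord on that degree is written IV7.
With B in the bass the chord is in second inversion, so the figured bass is 43.

IV43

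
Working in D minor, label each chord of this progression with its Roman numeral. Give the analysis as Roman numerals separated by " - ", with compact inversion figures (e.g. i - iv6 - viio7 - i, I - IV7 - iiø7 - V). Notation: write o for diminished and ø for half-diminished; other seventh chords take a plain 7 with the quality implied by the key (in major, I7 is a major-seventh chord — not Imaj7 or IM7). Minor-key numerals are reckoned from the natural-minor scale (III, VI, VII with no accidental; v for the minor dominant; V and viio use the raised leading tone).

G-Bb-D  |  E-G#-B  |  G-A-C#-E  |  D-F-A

G-Bb-D has root G, degree 4 in D minor, so iv.
E-G#-B: a major triad on E, the applied dominant of V → V/V.
G-A-C#-E: root A is the dominant; dominant seventh chord there is V42.
D-F-A: root D is the tonic; minor triad there is i.

iv - V/V - V42 - i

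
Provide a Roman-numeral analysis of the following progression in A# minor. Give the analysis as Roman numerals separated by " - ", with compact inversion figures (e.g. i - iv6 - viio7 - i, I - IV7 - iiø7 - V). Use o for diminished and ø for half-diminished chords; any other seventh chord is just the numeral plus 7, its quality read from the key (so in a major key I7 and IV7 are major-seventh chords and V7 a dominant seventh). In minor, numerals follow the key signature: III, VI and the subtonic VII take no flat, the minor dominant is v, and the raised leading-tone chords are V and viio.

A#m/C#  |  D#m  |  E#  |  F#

i6 - iv - V - VI

A#m/C#: minor triad on A# = scale degree 1 → i6.
D#m has root D#, degree 4 in A# minor, so iv.
E#: root E# is the dominant; major triad there is V.
F#: major triad on F# = scale degree 6 → VI.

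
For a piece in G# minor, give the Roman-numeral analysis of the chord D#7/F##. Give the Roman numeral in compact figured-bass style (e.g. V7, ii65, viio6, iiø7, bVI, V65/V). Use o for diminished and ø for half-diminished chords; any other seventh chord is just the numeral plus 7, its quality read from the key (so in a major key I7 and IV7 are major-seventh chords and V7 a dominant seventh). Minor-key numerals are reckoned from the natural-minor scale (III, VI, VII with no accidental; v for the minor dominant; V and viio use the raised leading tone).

The pitches D#-F##-A#-C# form a dominant seventh chord rooted on D#.
In G# minor, D# is the dominant; the diatonic dominant seventh chord there is V7.
With F## in the bass the chord is in first inversion, so the figured bass is 65.

V65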